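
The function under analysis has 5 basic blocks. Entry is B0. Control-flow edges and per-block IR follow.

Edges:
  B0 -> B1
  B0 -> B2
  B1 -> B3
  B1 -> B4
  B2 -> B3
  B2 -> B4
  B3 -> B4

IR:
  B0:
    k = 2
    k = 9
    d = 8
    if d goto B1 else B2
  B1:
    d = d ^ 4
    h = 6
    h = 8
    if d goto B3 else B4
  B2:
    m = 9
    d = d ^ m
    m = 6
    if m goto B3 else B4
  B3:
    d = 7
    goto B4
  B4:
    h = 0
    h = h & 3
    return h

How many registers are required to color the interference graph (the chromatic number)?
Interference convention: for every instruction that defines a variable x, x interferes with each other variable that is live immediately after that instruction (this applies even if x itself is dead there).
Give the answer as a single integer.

Answer: 2

Analysis:
def/use:
  B0: def={d,k} ue=∅
  B1: def={d,h} ue={d}
  B2: def={d,m} ue={d}
  B3: def={d} ue=∅
  B4: def={h} ue=∅

Live sets:
  B0: in=∅ out={d}
  B1: in={d} out=∅
  B2: in={d} out=∅
  B3: in=∅ out=∅
  B4: in=∅ out=∅

Conflict graph:
  d: {h,m}
  h: {d}
  k: ∅
  m: {d}

Registers:
  lower bound: {d,h} mutually conflict ⇒ χ ≥ 2
  assign d→r0 h→r1 k→r0 m→r1 — no edge inside a register ⇒ χ ≤ 2
  χ = 2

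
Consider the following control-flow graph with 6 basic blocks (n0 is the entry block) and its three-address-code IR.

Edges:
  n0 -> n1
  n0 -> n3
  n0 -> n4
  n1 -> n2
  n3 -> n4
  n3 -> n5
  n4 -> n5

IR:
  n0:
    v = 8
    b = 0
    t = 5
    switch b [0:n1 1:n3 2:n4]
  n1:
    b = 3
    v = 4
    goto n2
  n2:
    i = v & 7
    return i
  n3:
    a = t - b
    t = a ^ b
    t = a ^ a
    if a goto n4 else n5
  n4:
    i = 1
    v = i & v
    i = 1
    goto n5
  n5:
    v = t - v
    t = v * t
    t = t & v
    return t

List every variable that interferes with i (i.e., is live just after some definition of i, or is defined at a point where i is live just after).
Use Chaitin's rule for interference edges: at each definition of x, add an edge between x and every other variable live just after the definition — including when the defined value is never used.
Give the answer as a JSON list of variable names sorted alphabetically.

def/use:
  n0: def={b,t,v} ue=∅
  n1: def={b,v} ue=∅
  n2: def={i} ue={v}
  n3: def={a,t} ue={b,t}
  n4: def={i,v} ue={v}
  n5: def={t,v} ue={t,v}

Backward fixpoint:
  live n0: ∅→{b,t,v}
  live n1: ∅→{v}
  live n2: {v}→∅
  live n3: {b,t,v}→{t,v}
  live n4: {t,v}→{t,v}
  live n5: {t,v}→∅

Conflict graph:
  a: {b,t,v}
  b: {a,t,v}
  i: {t,v}
  t: {a,b,i,v}
  v: {a,b,i,t}

N(i) = ["t", "v"]

Answer: ["t", "v"]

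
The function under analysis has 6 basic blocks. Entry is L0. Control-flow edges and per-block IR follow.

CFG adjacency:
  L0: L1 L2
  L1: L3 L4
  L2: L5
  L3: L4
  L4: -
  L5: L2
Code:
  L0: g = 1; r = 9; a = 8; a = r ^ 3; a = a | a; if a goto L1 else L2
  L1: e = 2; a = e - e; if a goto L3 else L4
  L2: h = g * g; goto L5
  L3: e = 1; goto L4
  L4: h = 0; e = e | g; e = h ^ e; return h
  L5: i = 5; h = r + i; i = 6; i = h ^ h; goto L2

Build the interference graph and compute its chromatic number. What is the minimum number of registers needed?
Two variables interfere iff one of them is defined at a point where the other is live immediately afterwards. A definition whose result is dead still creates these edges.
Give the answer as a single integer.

Block summaries:
  L0: def={a,g,r} ue=∅
  L1: def={a,e} ue=∅
  L2: def={h} ue={g}
  L3: def={e} ue=∅
  L4: def={e,h} ue={e,g}
  L5: def={h,i} ue={r}

Liveness:
  L0 li=∅ lo={g,r}
  L1 li={g} lo={e,g}
  L2 li={g,r} lo={g,r}
  L3 li={g} lo={e,g}
  L4 li={e,g} lo=∅
  L5 li={g,r} lo={g,r}

Interfere edges:
  a — {e,g,r}
  e — {a,g,h}
  g — {a,e,h,i,r}
  h — {e,g,i,r}
  i — {g,h,r}
  r — {a,g,h,i}

Colouring:
  lower bound: {g,h,i,r} mutually conflict ⇒ χ ≥ 4
  4-colouring: r0={g}  r1={a,h}  r2={e,r}  r3={i}
  χ = 4

Answer: 4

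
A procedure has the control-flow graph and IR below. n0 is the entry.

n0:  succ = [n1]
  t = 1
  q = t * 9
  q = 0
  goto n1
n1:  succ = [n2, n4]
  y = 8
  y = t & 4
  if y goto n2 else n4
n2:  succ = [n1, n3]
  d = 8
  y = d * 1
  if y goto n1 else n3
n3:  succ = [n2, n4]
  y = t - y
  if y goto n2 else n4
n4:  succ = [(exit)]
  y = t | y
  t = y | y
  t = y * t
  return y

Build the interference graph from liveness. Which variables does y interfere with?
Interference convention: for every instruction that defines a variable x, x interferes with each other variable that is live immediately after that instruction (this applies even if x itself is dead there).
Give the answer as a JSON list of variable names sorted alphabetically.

def/use:
  n0: def={q,t} ue=∅
  n1: def={y} ue={t}
  n2: def={d,y} ue=∅
  n3: def={y} ue={t,y}
  n4: def={t,y} ue={t,y}

Backward fixpoint:
  live n0: ∅→{t}
  live n1: {t}→{t,y}
  live n2: {t}→{t,y}
  live n3: {t,y}→{t,y}
  live n4: {t,y}→∅

Conflict graph:
  d — {t}
  q — {t}
  t — {d,q,y}
  y — {t}

N(y) = ["t"]

Answer: ["t"]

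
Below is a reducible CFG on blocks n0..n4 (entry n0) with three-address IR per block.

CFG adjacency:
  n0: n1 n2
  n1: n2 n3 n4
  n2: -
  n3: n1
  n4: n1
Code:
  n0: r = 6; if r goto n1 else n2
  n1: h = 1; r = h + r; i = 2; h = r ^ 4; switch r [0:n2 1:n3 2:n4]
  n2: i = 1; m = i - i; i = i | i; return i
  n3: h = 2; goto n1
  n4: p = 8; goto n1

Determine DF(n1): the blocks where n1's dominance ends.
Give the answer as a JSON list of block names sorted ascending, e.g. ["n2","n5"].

idom tree: n1←n0 n2←n0 n3←n1 n4←n1
Dom at joins:
  n1: preds {n0,n3,n4}: {n0} ∩ {n0,n1,n3} ∩ {n0,n1,n4} = {n0}; idom=n0
  n2: preds {n0,n1}: {n0} ∩ {n0,n1} = {n0}; idom=n0

DF walk-up:
  join n1 pred n0: · stop@n0
  join n1 pred n3: n3→n1 stop@n0
  join n1 pred n4: n4→n1 stop@n0
  join n2 pred n0: · stop@n0
  join n2 pred n1: n1 stop@n0
  n0 → ∅
  n1 → {n1,n2}
  n2 → ∅
  n3 → {n1}
  n4 → {n1}

DF(n1) = ["n1", "n2"]

Answer: ["n1", "n2"]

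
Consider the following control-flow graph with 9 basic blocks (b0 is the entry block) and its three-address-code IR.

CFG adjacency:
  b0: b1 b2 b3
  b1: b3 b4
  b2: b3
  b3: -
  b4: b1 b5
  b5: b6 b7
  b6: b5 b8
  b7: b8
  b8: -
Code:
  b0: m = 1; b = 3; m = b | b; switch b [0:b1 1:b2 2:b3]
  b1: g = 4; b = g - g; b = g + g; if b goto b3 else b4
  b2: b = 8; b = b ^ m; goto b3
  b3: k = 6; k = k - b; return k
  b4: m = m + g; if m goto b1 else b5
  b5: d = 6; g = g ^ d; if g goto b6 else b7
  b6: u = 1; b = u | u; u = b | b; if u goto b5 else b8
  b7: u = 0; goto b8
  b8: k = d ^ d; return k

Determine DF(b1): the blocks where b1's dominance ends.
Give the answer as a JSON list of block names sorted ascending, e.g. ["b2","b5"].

idom tree: b1←b0 b2←b0 b3←b0 b4←b1 b5←b4 b6←b5 b7←b5 b8←b5
Dom at joins:
  b1: preds {b0,b4}: {b0} ∩ {b0,b1,b4} = {b0}; idom=b0
  b3: preds {b0,b1,b2}: {b0} ∩ {b0,b1} ∩ {b0,b2} = {b0}; idom=b0
  b5: preds {b4,b6}: {b0,b1,b4} ∩ {b0,b1,b4,b5,b6} = {b0,b1,b4}; idom=b4
  b8: preds {b6,b7}: {b0,b1,b4,b5,b6} ∩ {b0,b1,b4,b5,b7} = {b0,b1,b4,b5}; idom=b5

DF derivation:
  b1←b0: walk · to b0
  b1←b4: walk b4→b1 to b0
  b3←b0: walk · to b0
  b3←b1: walk b1 to b0
  b3←b2: walk b2 to b0
  b5←b4: walk · to b4
  b5←b6: walk b6→b5 to b4
  b8←b6: walk b6 to b5
  b8←b7: walk b7 to b5
  b0: DF=∅
  b1: DF={b1,b3}
  b2: DF={b3}
  b3: DF=∅
  b4: DF={b1}
  b5: DF={b5}
  b6: DF={b5,b8}
  b7: DF={b8}
  b8: DF=∅

DF(b1) = ["b1", "b3"]

Answer: ["b1", "b3"]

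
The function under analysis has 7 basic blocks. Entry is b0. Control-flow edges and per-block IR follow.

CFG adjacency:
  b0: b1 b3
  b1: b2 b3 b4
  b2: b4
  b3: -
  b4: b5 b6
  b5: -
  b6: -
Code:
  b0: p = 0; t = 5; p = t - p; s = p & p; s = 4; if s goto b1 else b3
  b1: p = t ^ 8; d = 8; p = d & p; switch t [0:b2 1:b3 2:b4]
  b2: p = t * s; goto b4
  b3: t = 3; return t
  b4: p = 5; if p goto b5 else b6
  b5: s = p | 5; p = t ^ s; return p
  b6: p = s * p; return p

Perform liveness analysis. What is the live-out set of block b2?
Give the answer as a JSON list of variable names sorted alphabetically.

Answer: ["s", "t"]

Analysis:
def/use:
  b0: {p,s,t} / ∅
  b1: {d,p} / {t}
  b2: {p} / {s,t}
  b3: {t} / ∅
  b4: {p} / ∅
  b5: {p,s} / {p,t}
  b6: {p} / {p,s}

Backward fixpoint:
  b0 li=∅ lo={s,t}
  b1 li={s,t} lo={s,t}
  b2 li={s,t} lo={s,t}
  b3 li=∅ lo=∅
  b4 li={s,t} lo={p,s,t}
  b5 li={p,t} lo=∅
  b6 li={p,s} lo=∅

live-out(b2) = ["s", "t"]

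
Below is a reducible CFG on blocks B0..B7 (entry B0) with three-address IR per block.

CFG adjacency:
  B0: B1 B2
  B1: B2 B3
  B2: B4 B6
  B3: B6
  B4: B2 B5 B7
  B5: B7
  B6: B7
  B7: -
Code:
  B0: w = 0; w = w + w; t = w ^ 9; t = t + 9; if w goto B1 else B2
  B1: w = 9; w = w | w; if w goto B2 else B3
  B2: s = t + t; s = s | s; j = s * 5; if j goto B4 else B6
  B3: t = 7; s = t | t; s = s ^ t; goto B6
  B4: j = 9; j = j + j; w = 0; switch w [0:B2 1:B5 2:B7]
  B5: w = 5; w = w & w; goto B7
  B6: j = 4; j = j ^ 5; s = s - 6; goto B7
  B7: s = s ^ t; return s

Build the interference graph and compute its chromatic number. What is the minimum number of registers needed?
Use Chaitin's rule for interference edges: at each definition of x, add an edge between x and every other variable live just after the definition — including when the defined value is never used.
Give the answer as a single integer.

Per-block:
  B0: {t,w} / ∅
  B1: {w} / ∅
  B2: {j,s} / {t}
  B3: {s,t} / ∅
  B4: {j,w} / ∅
  B5: {w} / ∅
  B6: {j,s} / {s}
  B7: {s} / {s,t}

Backward fixpoint:
  B0 li=∅ lo={t}
  B1 li={t} lo={t}
  B2 li={t} lo={s,t}
  B3 li=∅ lo={s,t}
  B4 li={s,t} lo={s,t}
  B5 li={s,t} lo={s,t}
  B6 li={s,t} lo={s,t}
  B7 li={s,t} lo=∅

Interference:
  j↔{s,t}
  s↔{j,t,w}
  t↔{j,s,w}
  w↔{s,t}

Chromatic number:
  lower bound: {j,s,t} mutually conflict ⇒ χ ≥ 3
  assign j→r2 s→r0 t→r1 w→r2 — no edge inside a register ⇒ χ ≤ 3
  χ = 3

Answer: 3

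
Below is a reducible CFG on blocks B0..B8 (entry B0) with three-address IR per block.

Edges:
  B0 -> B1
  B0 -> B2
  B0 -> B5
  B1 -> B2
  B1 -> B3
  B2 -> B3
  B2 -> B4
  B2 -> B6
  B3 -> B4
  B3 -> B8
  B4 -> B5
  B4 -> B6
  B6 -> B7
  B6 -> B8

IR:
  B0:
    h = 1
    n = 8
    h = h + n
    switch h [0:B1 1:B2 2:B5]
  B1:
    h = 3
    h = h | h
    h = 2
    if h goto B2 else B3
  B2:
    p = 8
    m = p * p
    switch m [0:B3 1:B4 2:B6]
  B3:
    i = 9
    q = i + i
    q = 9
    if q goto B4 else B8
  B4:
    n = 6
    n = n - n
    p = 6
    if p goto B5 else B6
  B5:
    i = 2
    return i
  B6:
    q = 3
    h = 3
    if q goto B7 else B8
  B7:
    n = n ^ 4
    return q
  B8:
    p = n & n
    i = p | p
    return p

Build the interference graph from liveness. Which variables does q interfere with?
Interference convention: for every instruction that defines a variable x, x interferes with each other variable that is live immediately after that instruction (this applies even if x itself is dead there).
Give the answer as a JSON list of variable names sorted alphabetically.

Answer: ["h", "n"]

Analysis:
def/use:
  B0: def={h,n} ue=∅
  B1: def={h} ue=∅
  B2: def={m,p} ue=∅
  B3: def={i,q} ue=∅
  B4: def={n,p} ue=∅
  B5: def={i} ue=∅
  B6: def={h,q} ue=∅
  B7: def={n} ue={n,q}
  B8: def={i,p} ue={n}

Backward fixpoint:
  live B0: ∅→{n}
  live B1: {n}→{n}
  live B2: {n}→{n}
  live B3: {n}→{n}
  live B4: ∅→{n}
  live B5: ∅→∅
  live B6: {n}→{n,q}
  live B7: {n,q}→∅
  live B8: {n}→∅

Conflict graph:
  h: {n,q}
  i: {n,p}
  m: {n}
  n: {h,i,m,p,q}
  p: {i,n}
  q: {h,n}

N(q) = ["h", "n"]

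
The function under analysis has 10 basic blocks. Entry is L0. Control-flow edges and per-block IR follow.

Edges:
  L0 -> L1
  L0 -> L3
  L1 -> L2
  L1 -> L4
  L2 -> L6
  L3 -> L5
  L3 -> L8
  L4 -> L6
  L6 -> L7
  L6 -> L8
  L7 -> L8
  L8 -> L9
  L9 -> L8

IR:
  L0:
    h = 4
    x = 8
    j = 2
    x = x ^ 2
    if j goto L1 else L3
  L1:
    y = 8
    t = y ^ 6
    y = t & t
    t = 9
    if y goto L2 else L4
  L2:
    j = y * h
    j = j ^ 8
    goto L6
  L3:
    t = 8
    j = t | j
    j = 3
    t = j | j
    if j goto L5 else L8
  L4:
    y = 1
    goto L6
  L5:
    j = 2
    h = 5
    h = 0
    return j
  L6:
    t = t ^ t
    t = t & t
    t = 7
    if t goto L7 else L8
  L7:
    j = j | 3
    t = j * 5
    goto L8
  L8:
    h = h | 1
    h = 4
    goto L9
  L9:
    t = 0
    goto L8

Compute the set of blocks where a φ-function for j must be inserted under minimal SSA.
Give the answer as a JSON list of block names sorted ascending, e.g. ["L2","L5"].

Answer: ["L6", "L8"]

Working:
idom tree: L1←L0 L2←L1 L3←L0 L4←L1 L5←L3 L6←L1 L7←L6 L8←L0 L9←L8
Dom∩ at merges:
  L6: preds {L2,L4}: {L0,L1,L2} ∩ {L0,L1,L4} = {L0,L1}; idom=L1
  L8: preds {L3,L6,L7,L9}: {L0,L3} ∩ {L0,L1,L6} ∩ {L0,L1,L6,L7} ∩ {L0,L8,L9} = {L0}; idom=L0

DF derivation:
  L6←L2: walk L2 to L1
  L6←L4: walk L4 to L1
  L8←L3: walk L3 to L0
  L8←L6: walk L6→L1 to L0
  L8←L7: walk L7→L6→L1 to L0
  L8←L9: walk L9→L8 to L0
  DF(L0)=∅
  DF(L1)={L8}
  DF(L2)={L6}
  DF(L3)={L8}
  DF(L4)={L6}
  DF(L5)=∅
  DF(L6)={L8}
  DF(L7)={L8}
  DF(L8)={L8}
  DF(L9)={L8}

φ for j: defs {L0,L2,L3,L5,L7}
  DF⁺ = {L6,L8}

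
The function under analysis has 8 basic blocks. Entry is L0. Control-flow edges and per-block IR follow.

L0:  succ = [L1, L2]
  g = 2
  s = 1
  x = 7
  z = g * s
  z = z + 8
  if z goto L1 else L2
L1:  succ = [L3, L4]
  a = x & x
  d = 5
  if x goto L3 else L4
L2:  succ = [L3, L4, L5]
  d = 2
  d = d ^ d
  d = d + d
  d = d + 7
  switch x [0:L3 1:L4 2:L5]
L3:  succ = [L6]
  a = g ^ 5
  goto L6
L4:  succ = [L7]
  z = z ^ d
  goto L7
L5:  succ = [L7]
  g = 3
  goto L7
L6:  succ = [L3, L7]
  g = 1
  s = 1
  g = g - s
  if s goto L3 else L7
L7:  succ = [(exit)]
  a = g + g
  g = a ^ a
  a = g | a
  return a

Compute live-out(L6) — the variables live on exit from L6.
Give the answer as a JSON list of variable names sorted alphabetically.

Block summaries:
  L0: {g,s,x,z} / ∅
  L1: {a,d} / {x}
  L2: {d} / {x}
  L3: {a} / {g}
  L4: {z} / {d,z}
  L5: {g} / ∅
  L6: {g,s} / ∅
  L7: {a,g} / {g}

Backward fixpoint:
  L0 li=∅ lo={g,x,z}
  L1 li={g,x,z} lo={d,g,z}
  L2 li={g,x,z} lo={d,g,z}
  L3 li={g} lo=∅
  L4 li={d,g,z} lo={g}
  L5 li=∅ lo={g}
  L6 li=∅ lo={g}
  L7 li={g} lo=∅

live-out(L6) = ["g"]

Answer: ["g"]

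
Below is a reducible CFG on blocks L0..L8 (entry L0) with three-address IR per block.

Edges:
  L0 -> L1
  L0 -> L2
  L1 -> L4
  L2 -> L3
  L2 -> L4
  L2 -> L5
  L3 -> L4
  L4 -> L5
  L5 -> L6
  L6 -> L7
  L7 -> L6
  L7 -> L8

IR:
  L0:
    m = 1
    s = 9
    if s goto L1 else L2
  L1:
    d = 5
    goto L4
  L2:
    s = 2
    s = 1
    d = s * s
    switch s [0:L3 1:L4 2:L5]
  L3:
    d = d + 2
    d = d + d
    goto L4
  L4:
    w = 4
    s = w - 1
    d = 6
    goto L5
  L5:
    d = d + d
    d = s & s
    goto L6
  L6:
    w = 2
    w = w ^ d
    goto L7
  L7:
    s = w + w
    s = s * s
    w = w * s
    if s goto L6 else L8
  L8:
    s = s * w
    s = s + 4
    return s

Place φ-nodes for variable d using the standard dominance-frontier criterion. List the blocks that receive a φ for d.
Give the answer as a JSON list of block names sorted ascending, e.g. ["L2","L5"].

Answer: ["L4", "L5"]

Analysis:
idom tree: L1←L0 L2←L0 L3←L2 L4←L0 L5←L0 L6←L5 L7←L6 L8←L7
Dom∩ at merges:
  L4: preds {L1,L2,L3}: {L0,L1} ∩ {L0,L2} ∩ {L0,L2,L3} = {L0}; idom=L0
  L5: preds {L2,L4}: {L0,L2} ∩ {L0,L4} = {L0}; idom=L0
  L6: preds {L5,L7}: {L0,L5} ∩ {L0,L5,L6,L7} = {L0,L5}; idom=L5

DF derivation:
  L4←L1: walk L1 to L0
  L4←L2: walk L2 to L0
  L4←L3: walk L3→L2 to L0
  L5←L2: walk L2 to L0
  L5←L4: walk L4 to L0
  L6←L5: walk · to L5
  L6←L7: walk L7→L6 to L5
  L0: DF=∅
  L1: DF={L4}
  L2: DF={L4,L5}
  L3: DF={L4}
  L4: DF={L5}
  L5: DF=∅
  L6: DF={L6}
  L7: DF={L6}
  L8: DF=∅

φ for d: defs {L1,L2,L3,L4,L5}
  DF⁺ = {L4,L5}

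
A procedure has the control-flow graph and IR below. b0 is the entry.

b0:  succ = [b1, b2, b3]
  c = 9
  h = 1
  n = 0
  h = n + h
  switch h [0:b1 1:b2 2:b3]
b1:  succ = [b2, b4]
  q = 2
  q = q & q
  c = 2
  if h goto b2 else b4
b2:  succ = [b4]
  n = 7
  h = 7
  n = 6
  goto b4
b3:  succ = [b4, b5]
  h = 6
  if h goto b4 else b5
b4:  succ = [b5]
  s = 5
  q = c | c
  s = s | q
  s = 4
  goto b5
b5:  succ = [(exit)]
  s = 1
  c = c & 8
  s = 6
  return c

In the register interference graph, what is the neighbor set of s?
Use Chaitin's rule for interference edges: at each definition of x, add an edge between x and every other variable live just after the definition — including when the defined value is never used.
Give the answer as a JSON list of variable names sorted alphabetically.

Answer: ["c", "q"]

Analysis:
def/use:
  b0: def={c,h,n} ue=∅
  b1: def={c,q} ue={h}
  b2: def={h,n} ue=∅
  b3: def={h} ue=∅
  b4: def={q,s} ue={c}
  b5: def={c,s} ue={c}

Backward fixpoint:
  live b0: ∅→{c,h}
  live b1: {h}→{c}
  live b2: {c}→{c}
  live b3: {c}→{c}
  live b4: {c}→{c}
  live b5: {c}→∅

Interference:
  c: {h,n,q,s}
  h: {c,n,q}
  n: {c,h}
  q: {c,h,s}
  s: {c,q}

N(s) = ["c", "q"]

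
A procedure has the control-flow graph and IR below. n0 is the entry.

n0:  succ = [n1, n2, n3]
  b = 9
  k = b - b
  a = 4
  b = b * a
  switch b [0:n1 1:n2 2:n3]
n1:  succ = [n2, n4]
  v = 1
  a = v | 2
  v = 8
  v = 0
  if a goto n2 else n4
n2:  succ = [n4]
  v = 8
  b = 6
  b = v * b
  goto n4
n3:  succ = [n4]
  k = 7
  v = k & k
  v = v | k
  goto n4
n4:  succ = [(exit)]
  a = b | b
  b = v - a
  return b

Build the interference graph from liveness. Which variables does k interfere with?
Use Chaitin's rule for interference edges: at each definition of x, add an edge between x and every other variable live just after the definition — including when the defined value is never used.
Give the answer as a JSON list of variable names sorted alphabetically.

Answer: ["b", "v"]

Working:
Block summaries:
  n0 def {a,b,k} use ∅
  n1 def {a,v} use ∅
  n2 def {b,v} use ∅
  n3 def {k,v} use ∅
  n4 def {a,b} use {b,v}

Live sets:
  live n0: ∅→{b}
  live n1: {b}→{b,v}
  live n2: ∅→{b,v}
  live n3: {b}→{b,v}
  live n4: {b,v}→∅

Interference:
  a: {b,v}
  b: {a,k,v}
  k: {b,v}
  v: {a,b,k}

N(k) = ["b", "v"]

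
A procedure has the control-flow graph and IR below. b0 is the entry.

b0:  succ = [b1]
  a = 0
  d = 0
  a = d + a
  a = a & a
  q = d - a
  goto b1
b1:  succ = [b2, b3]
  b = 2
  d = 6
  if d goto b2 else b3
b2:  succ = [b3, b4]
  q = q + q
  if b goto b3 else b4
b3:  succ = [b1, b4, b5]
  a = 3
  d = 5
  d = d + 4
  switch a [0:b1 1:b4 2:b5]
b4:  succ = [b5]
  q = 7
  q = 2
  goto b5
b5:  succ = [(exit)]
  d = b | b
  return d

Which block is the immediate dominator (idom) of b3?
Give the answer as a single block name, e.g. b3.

idom tree: b1←b0 b2←b1 b3←b1 b4←b1 b5←b1
Join-block Dom:
  b1: preds {b0,b3}: {b0} ∩ {b0,b1,b3} = {b0}; idom=b0
  b3: preds {b1,b2}: {b0,b1} ∩ {b0,b1,b2} = {b0,b1}; idom=b1
  b4: preds {b2,b3}: {b0,b1,b2} ∩ {b0,b1,b3} = {b0,b1}; idom=b1
  b5: preds {b3,b4}: {b0,b1,b3} ∩ {b0,b1,b4} = {b0,b1}; idom=b1

idom(b3) = b1

Answer: b1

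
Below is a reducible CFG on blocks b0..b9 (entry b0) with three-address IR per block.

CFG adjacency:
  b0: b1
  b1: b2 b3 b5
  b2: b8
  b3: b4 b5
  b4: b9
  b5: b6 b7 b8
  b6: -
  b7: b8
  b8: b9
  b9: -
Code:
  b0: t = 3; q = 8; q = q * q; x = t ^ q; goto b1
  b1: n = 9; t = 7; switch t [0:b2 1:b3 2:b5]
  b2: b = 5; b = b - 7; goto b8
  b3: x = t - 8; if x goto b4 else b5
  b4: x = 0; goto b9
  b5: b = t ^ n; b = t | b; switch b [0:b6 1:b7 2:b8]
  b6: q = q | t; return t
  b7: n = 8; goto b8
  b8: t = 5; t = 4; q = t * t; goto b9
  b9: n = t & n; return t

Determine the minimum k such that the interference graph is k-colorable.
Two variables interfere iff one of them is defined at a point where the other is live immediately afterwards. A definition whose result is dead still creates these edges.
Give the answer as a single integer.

Answer: 4

Analysis:
Block summaries:
  b0: def={q,t,x} ue=∅
  b1: def={n,t} ue=∅
  b2: def={b} ue=∅
  b3: def={x} ue={t}
  b4: def={x} ue=∅
  b5: def={b} ue={n,t}
  b6: def={q} ue={q,t}
  b7: def={n} ue=∅
  b8: def={q,t} ue=∅
  b9: def={n} ue={n,t}

Liveness:
  b0: in=∅ out={q}
  b1: in={q} out={n,q,t}
  b2: in={n} out={n}
  b3: in={n,q,t} out={n,q,t}
  b4: in={n,t} out={n,t}
  b5: in={n,q,t} out={n,q,t}
  b6: in={q,t} out=∅
  b7: in=∅ out={n}
  b8: in={n} out={n,t}
  b9: in={n,t} out=∅

Interference:
  b — {n,q,t}
  n — {b,q,t,x}
  q — {b,n,t,x}
  t — {b,n,q,x}
  x — {n,q,t}

Registers:
  clique {b,n,q,t} ⇒ need ≥ 4
  4-colouring: R0={n}  R1={q}  R2={t}  R3={b,x}
  χ = 4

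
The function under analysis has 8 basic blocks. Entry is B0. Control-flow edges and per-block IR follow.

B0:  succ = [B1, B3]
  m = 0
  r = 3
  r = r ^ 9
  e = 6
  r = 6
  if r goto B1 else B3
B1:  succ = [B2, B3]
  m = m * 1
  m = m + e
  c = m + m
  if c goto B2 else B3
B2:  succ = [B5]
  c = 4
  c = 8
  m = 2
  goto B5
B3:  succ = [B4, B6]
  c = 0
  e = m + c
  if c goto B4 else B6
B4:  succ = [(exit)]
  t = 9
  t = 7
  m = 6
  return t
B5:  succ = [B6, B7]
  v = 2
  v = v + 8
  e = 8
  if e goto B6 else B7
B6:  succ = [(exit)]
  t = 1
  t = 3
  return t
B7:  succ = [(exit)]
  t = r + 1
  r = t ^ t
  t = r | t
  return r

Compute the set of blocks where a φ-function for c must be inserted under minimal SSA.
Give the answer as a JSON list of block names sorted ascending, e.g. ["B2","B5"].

Answer: ["B3", "B6"]

Derivation:
idom tree: B1←B0 B2←B1 B3←B0 B4←B3 B5←B2 B6←B0 B7←B5
Join-block Dom:
  B3: preds {B0,B1}: {B0} ∩ {B0,B1} = {B0}; idom=B0
  B6: preds {B3,B5}: {B0,B3} ∩ {B0,B1,B2,B5} = {B0}; idom=B0

DF walk-up:
  B3←B0: walk · to B0
  B3←B1: walk B1 to B0
  B6←B3: walk B3 to B0
  B6←B5: walk B5→B2→B1 to B0
  B0 → ∅
  B1 → {B3,B6}
  B2 → {B6}
  B3 → {B6}
  B4 → ∅
  B5 → {B6}
  B6 → ∅
  B7 → ∅

φ for c: defs {B1,B2,B3}
  DF⁺ = {B3,B6}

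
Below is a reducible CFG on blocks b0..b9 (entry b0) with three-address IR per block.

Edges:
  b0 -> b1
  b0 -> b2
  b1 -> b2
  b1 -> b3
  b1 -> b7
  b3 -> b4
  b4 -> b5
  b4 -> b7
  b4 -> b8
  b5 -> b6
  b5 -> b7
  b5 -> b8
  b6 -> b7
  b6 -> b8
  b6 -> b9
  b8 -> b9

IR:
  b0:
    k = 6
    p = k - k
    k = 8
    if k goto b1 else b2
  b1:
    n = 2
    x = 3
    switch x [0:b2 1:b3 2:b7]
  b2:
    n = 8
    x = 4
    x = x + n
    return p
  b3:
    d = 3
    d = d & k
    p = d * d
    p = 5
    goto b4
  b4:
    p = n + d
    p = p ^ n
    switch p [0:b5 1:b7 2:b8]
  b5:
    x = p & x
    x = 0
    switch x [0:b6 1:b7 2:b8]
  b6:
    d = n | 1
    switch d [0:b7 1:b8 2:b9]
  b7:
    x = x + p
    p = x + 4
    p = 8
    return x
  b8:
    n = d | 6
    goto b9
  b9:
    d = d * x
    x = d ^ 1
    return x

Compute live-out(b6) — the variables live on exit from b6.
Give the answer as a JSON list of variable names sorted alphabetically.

def/use:
  b0 def {k,p} use ∅
  b1 def {n,x} use ∅
  b2 def {n,x} use {p}
  b3 def {d,p} use {k}
  b4 def {p} use {d,n}
  b5 def {x} use {p,x}
  b6 def {d} use {n}
  b7 def {p,x} use {p,x}
  b8 def {n} use {d}
  b9 def {d,x} use {d,x}

Live sets:
  b0 li=∅ lo={k,p}
  b1 li={k,p} lo={k,n,p,x}
  b2 li={p} lo=∅
  b3 li={k,n,x} lo={d,n,x}
  b4 li={d,n,x} lo={d,n,p,x}
  b5 li={d,n,p,x} lo={d,n,p,x}
  b6 li={n,p,x} lo={d,p,x}
  b7 li={p,x} lo=∅
  b8 li={d,x} lo={d,x}
  b9 li={d,x} lo=∅

live-out(b6) = ["d", "p", "x"]

Answer: ["d", "p", "x"]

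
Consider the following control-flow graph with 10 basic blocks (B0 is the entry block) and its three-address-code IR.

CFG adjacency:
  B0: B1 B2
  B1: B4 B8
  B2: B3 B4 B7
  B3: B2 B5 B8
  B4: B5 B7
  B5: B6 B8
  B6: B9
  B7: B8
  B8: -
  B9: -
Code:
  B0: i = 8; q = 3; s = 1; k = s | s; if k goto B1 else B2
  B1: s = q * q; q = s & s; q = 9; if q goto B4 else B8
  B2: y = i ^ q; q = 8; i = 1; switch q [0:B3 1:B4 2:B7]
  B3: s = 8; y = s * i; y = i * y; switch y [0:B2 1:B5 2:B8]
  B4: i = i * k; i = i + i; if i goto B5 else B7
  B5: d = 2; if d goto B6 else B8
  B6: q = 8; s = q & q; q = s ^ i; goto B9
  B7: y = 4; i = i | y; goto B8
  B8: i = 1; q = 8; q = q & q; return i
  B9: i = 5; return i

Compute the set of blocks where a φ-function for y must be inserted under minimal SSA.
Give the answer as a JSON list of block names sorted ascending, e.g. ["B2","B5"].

Answer: ["B2", "B4", "B5", "B7", "B8"]

Analysis:
idom tree: B1←B0 B2←B0 B3←B2 B4←B0 B5←B0 B6←B5 B7←B0 B8←B0 B9←B6
Dom at joins:
  B2: preds {B0,B3}: {B0} ∩ {B0,B2,B3} = {B0}; idom=B0
  B4: preds {B1,B2}: {B0,B1} ∩ {B0,B2} = {B0}; idom=B0
  B5: preds {B3,B4}: {B0,B2,B3} ∩ {B0,B4} = {B0}; idom=B0
  B7: preds {B2,B4}: {B0,B2} ∩ {B0,B4} = {B0}; idom=B0
  B8: preds {B1,B3,B5,B7}: {B0,B1} ∩ {B0,B2,B3} ∩ {B0,B5} ∩ {B0,B7} = {B0}; idom=B0

Frontier:
  B2←B0: walk · to B0
  B2←B3: walk B3→B2 to B0
  B4←B1: walk B1 to B0
  B4←B2: walk B2 to B0
  B5←B3: walk B3→B2 to B0
  B5←B4: walk B4 to B0
  B7←B2: walk B2 to B0
  B7←B4: walk B4 to B0
  B8←B1: walk B1 to B0
  B8←B3: walk B3→B2 to B0
  B8←B5: walk B5 to B0
  B8←B7: walk B7 to B0
  B0: DF=∅
  B1: DF={B4,B8}
  B2: DF={B2,B4,B5,B7,B8}
  B3: DF={B2,B5,B8}
  B4: DF={B5,B7}
  B5: DF={B8}
  B6: DF=∅
  B7: DF={B8}
  B8: DF=∅
  B9: DF=∅

φ for y: defs {B2,B3,B7}
  DF⁺ = {B2,B4,B5,B7,B8}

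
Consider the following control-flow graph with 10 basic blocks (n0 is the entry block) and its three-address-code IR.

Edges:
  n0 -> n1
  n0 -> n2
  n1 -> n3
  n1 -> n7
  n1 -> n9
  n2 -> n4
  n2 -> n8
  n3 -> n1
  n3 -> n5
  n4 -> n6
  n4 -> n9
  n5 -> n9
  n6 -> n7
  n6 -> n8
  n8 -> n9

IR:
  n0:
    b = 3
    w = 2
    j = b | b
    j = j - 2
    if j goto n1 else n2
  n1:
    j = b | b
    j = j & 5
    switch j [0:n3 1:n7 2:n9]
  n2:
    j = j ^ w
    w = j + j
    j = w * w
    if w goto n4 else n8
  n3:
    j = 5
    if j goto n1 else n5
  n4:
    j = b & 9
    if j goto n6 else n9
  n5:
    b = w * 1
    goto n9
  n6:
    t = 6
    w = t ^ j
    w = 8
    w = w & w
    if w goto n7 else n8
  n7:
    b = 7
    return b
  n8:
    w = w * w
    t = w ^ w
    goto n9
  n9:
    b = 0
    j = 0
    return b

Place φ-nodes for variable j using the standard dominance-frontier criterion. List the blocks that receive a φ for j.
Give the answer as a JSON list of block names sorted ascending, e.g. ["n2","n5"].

idom tree: n1←n0 n2←n0 n3←n1 n4←n2 n5←n3 n6←n4 n7←n0 n8←n2 n9←n0
Join-block Dom:
  n1: preds {n0,n3}: {n0} ∩ {n0,n1,n3} = {n0}; idom=n0
  n7: preds {n1,n6}: {n0,n1} ∩ {n0,n2,n4,n6} = {n0}; idom=n0
  n8: preds {n2,n6}: {n0,n2} ∩ {n0,n2,n4,n6} = {n0,n2}; idom=n2
  n9: preds {n1,n4,n5,n8}: {n0,n1} ∩ {n0,n2,n4} ∩ {n0,n1,n3,n5} ∩ {n0,n2,n8} = {n0}; idom=n0

Frontier:
  join n1 pred n0: · stop@n0
  join n1 pred n3: n3→n1 stop@n0
  join n7 pred n1: n1 stop@n0
  join n7 pred n6: n6→n4→n2 stop@n0
  join n8 pred n2: · stop@n2
  join n8 pred n6: n6→n4 stop@n2
  join n9 pred n1: n1 stop@n0
  join n9 pred n4: n4→n2 stop@n0
  join n9 pred n5: n5→n3→n1 stop@n0
  join n9 pred n8: n8→n2 stop@n0
  n0: DF=∅
  n1: DF={n1,n7,n9}
  n2: DF={n7,n9}
  n3: DF={n1,n9}
  n4: DF={n7,n8,n9}
  n5: DF={n9}
  n6: DF={n7,n8}
  n7: DF=∅
  n8: DF={n9}
  n9: DF=∅

φ for j: defs {n0,n1,n2,n3,n4,n9}
  DF⁺ = {n1,n7,n8,n9}

Answer: ["n1", "n7", "n8", "n9"]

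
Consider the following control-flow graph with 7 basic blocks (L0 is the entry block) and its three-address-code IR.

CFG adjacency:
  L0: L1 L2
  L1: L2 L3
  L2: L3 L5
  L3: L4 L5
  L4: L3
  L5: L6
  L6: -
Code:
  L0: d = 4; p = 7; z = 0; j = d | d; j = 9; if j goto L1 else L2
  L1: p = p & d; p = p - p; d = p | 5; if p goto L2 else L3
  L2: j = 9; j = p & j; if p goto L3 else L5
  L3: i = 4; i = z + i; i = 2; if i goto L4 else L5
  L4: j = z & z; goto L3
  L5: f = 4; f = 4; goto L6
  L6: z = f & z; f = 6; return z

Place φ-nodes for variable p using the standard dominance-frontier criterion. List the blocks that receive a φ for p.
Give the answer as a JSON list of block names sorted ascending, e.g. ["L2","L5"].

idom tree: L1←L0 L2←L0 L3←L0 L4←L3 L5←L0 L6←L5
Dom∩ at merges:
  L2: preds {L0,L1}: {L0} ∩ {L0,L1} = {L0}; idom=L0
  L3: preds {L1,L2,L4}: {L0,L1} ∩ {L0,L2} ∩ {L0,L3,L4} = {L0}; idom=L0
  L5: preds {L2,L3}: {L0,L2} ∩ {L0,L3} = {L0}; idom=L0

Frontier:
  L2←L0: walk · to L0
  L2←L1: walk L1 to L0
  L3←L1: walk L1 to L0
  L3←L2: walk L2 to L0
  L3←L4: walk L4→L3 to L0
  L5←L2: walk L2 to L0
  L5←L3: walk L3 to L0
  L0 → ∅
  L1 → {L2,L3}
  L2 → {L3,L5}
  L3 → {L3,L5}
  L4 → {L3}
  L5 → ∅
  L6 → ∅

φ for p: defs {L0,L1}
  DF⁺ = {L2,L3,L5}

Answer: ["L2", "L3", "L5"]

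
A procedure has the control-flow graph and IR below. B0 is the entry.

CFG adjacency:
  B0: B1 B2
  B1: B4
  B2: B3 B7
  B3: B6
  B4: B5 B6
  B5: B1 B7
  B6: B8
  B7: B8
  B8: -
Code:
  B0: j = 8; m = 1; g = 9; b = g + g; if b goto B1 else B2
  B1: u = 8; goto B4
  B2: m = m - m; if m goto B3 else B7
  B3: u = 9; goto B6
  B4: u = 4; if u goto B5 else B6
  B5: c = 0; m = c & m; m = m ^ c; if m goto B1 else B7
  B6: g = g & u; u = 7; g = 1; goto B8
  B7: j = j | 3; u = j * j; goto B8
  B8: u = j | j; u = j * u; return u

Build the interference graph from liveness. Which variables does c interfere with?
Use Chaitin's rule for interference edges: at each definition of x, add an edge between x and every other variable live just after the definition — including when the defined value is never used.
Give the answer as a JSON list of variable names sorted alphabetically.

def/use:
  B0: def={b,g,j,m} ue=∅
  B1: def={u} ue=∅
  B2: def={m} ue={m}
  B3: def={u} ue=∅
  B4: def={u} ue=∅
  B5: def={c,m} ue={m}
  B6: def={g,u} ue={g,u}
  B7: def={j,u} ue={j}
  B8: def={u} ue={j}

Liveness:
  live B0: ∅→{g,j,m}
  live B1: {g,j,m}→{g,j,m}
  live B2: {g,j,m}→{g,j}
  live B3: {g,j}→{g,j,u}
  live B4: {g,j,m}→{g,j,m,u}
  live B5: {g,j,m}→{g,j,m}
  live B6: {g,j,u}→{j}
  live B7: {j}→{j}
  live B8: {j}→∅

Conflict graph:
  b: {g,j,m}
  c: {g,j,m}
  g: {b,c,j,m,u}
  j: {b,c,g,m,u}
  m: {b,c,g,j,u}
  u: {g,j,m}

N(c) = ["g", "j", "m"]

Answer: ["g", "j", "m"]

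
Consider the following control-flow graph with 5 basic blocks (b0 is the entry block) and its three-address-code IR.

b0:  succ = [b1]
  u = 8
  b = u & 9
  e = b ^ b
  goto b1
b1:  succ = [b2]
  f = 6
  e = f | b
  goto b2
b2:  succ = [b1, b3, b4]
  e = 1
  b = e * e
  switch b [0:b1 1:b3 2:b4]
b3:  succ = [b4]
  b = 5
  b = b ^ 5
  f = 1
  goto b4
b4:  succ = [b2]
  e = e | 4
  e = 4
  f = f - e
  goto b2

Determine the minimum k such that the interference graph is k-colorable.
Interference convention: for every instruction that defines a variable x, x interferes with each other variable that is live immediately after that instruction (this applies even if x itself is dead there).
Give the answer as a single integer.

Answer: 3

Derivation:
Per-block:
  b0: {b,e,u} / ∅
  b1: {e,f} / {b}
  b2: {b,e} / ∅
  b3: {b,f} / ∅
  b4: {e,f} / {e,f}

Liveness:
  live b0: ∅→{b}
  live b1: {b}→{f}
  live b2: {f}→{b,e,f}
  live b3: {e}→{e,f}
  live b4: {e,f}→{f}

Interfere edges:
  b↔{e,f}
  e↔{b,f}
  f↔{b,e}
  u↔∅

Colouring:
  lower bound: {b,e,f} mutually conflict ⇒ χ ≥ 3
  assign b→c0 e→c1 f→c2 u→c0 — no edge inside a register ⇒ χ ≤ 3
  χ = 3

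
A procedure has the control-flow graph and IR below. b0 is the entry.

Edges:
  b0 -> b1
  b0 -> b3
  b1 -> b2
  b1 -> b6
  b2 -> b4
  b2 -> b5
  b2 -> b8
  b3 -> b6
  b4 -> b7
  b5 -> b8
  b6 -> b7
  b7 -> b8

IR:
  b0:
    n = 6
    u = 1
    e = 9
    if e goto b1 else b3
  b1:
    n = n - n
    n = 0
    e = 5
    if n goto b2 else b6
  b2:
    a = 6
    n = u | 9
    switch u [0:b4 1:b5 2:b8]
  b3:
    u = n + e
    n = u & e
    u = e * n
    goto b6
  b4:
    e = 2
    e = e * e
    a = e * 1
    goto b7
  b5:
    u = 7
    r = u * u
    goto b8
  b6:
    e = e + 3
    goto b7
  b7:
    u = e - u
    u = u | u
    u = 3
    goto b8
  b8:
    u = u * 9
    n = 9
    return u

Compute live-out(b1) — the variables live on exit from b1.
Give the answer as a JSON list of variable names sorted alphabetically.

Per-block:
  b0: def={e,n,u} ue=∅
  b1: def={e,n} ue={n}
  b2: def={a,n} ue={u}
  b3: def={n,u} ue={e,n}
  b4: def={a,e} ue=∅
  b5: def={r,u} ue=∅
  b6: def={e} ue={e}
  b7: def={u} ue={e,u}
  b8: def={n,u} ue={u}

Liveness:
  live b0: ∅→{e,n,u}
  live b1: {n,u}→{e,u}
  live b2: {u}→{u}
  live b3: {e,n}→{e,u}
  live b4: {u}→{e,u}
  live b5: ∅→{u}
  live b6: {e,u}→{e,u}
  live b7: {e,u}→{u}
  live b8: {u}→∅

live-out(b1) = ["e", "u"]

Answer: ["e", "u"]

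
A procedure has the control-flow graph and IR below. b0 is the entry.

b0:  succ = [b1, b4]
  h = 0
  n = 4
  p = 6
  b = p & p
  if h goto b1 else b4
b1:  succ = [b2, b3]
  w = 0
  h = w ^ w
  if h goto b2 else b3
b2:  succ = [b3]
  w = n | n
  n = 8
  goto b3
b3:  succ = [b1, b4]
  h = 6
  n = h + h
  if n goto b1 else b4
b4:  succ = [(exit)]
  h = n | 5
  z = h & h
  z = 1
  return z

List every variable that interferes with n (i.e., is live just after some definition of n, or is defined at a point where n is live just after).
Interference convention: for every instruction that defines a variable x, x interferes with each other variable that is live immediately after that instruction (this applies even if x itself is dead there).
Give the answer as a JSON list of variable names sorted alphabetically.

Answer: ["b", "h", "p", "w"]

Working:
Per-block:
  b0: {b,h,n,p} / ∅
  b1: {h,w} / ∅
  b2: {n,w} / {n}
  b3: {h,n} / ∅
  b4: {h,z} / {n}

Live sets:
  live b0: ∅→{n}
  live b1: {n}→{n}
  live b2: {n}→∅
  live b3: ∅→{n}
  live b4: {n}→∅

Conflict graph:
  b — {h,n}
  h — {b,n,p}
  n — {b,h,p,w}
  p — {h,n}
  w — {n}
  z — ∅

N(n) = ["b", "h", "p", "w"]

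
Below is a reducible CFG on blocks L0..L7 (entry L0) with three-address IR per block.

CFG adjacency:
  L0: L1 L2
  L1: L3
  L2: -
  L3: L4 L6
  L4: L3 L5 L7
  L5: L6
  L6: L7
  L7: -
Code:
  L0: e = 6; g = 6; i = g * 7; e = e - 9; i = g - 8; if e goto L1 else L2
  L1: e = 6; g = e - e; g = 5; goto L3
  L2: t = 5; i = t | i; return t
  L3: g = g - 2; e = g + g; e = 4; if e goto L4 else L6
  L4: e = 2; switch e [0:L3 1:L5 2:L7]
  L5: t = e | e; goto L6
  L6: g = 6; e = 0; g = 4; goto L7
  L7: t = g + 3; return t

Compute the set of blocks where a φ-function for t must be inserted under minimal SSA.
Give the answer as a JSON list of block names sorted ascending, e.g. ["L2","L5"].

Answer: ["L6", "L7"]

Working:
idom tree: L1←L0 L2←L0 L3←L1 L4←L3 L5←L4 L6←L3 L7←L3
Dom∩ at merges:
  L3: preds {L1,L4}: {L0,L1} ∩ {L0,L1,L3,L4} = {L0,L1}; idom=L1
  L6: preds {L3,L5}: {L0,L1,L3} ∩ {L0,L1,L3,L4,L5} = {L0,L1,L3}; idom=L3
  L7: preds {L4,L6}: {L0,L1,L3,L4} ∩ {L0,L1,L3,L6} = {L0,L1,L3}; idom=L3

Frontier:
  L3←L1: walk · to L1
  L3←L4: walk L4→L3 to L1
  L6←L3: walk · to L3
  L6←L5: walk L5→L4 to L3
  L7←L4: walk L4 to L3
  L7←L6: walk L6 to L3
  DF(L0)=∅
  DF(L1)=∅
  DF(L2)=∅
  DF(L3)={L3}
  DF(L4)={L3,L6,L7}
  DF(L5)={L6}
  DF(L6)={L7}
  DF(L7)=∅

φ for t: defs {L2,L5,L7}
  DF⁺ = {L6,L7}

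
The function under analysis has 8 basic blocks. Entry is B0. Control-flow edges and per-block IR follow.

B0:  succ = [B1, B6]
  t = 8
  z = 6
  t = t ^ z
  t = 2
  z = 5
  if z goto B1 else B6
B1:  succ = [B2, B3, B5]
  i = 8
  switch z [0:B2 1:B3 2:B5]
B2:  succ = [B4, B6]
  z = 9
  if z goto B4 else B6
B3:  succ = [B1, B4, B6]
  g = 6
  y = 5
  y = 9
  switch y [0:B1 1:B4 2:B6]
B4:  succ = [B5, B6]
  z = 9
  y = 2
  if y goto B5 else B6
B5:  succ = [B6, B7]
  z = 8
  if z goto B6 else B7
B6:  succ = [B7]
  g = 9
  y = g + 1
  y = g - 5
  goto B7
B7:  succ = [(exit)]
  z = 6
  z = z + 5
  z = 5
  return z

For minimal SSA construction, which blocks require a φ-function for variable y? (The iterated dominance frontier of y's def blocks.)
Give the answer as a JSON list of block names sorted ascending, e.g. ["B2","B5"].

Answer: ["B1", "B4", "B5", "B6", "B7"]

Analysis:
idom tree: B1←B0 B2←B1 B3←B1 B4←B1 B5←B1 B6←B0 B7←B0
Join-block Dom:
  B1: preds {B0,B3}: {B0} ∩ {B0,B1,B3} = {B0}; idom=B0
  B4: preds {B2,B3}: {B0,B1,B2} ∩ {B0,B1,B3} = {B0,B1}; idom=B1
  B5: preds {B1,B4}: {B0,B1} ∩ {B0,B1,B4} = {B0,B1}; idom=B1
  B6: preds {B0,B2,B3,B4,B5}: {B0} ∩ {B0,B1,B2} ∩ {B0,B1,B3} ∩ {B0,B1,B4} ∩ {B0,B1,B5} = {B0}; idom=B0
  B7: preds {B5,B6}: {B0,B1,B5} ∩ {B0,B6} = {B0}; idom=B0

Frontier:
  B1←B0: walk · to B0
  B1←B3: walk B3→B1 to B0
  B4←B2: walk B2 to B1
  B4←B3: walk B3 to B1
  B5←B1: walk · to B1
  B5←B4: walk B4 to B1
  B6←B0: walk · to B0
  B6←B2: walk B2→B1 to B0
  B6←B3: walk B3→B1 to B0
  B6←B4: walk B4→B1 to B0
  B6←B5: walk B5→B1 to B0
  B7←B5: walk B5→B1 to B0
  B7←B6: walk B6 to B0
  B0 → ∅
  B1 → {B1,B6,B7}
  B2 → {B4,B6}
  B3 → {B1,B4,B6}
  B4 → {B5,B6}
  B5 → {B6,B7}
  B6 → {B7}
  B7 → ∅

φ for y: defs {B3,B4,B6}
  DF⁺ = {B1,B4,B5,B6,B7}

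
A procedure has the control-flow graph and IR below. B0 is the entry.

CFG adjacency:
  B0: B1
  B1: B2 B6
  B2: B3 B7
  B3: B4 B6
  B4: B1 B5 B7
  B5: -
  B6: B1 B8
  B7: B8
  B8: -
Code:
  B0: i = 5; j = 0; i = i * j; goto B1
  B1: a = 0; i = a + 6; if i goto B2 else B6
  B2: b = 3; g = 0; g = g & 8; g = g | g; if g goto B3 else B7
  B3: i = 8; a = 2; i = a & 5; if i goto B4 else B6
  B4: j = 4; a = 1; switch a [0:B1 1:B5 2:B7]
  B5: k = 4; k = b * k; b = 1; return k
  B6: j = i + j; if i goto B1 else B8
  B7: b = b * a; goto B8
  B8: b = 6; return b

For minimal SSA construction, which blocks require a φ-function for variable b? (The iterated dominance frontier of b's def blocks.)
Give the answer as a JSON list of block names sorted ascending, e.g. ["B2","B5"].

idom tree: B1←B0 B2←B1 B3←B2 B4←B3 B5←B4 B6←B1 B7←B2 B8←B1
Dom at joins:
  B1: preds {B0,B4,B6}: {B0} ∩ {B0,B1,B2,B3,B4} ∩ {B0,B1,B6} = {B0}; idom=B0
  B6: preds {B1,B3}: {B0,B1} ∩ {B0,B1,B2,B3} = {B0,B1}; idom=B1
  B7: preds {B2,B4}: {B0,B1,B2} ∩ {B0,B1,B2,B3,B4} = {B0,B1,B2}; idom=B2
  B8: preds {B6,B7}: {B0,B1,B6} ∩ {B0,B1,B2,B7} = {B0,B1}; idom=B1

Frontier:
  join B1 pred B0: · stop@B0
  join B1 pred B4: B4→B3→B2→B1 stop@B0
  join B1 pred B6: B6→B1 stop@B0
  join B6 pred B1: · stop@B1
  join B6 pred B3: B3→B2 stop@B1
  join B7 pred B2: · stop@B2
  join B7 pred B4: B4→B3 stop@B2
  join B8 pred B6: B6 stop@B1
  join B8 pred B7: B7→B2 stop@B1
  B0: DF=∅
  B1: DF={B1}
  B2: DF={B1,B6,B8}
  B3: DF={B1,B6,B7}
  B4: DF={B1,B7}
  B5: DF=∅
  B6: DF={B1,B8}
  B7: DF={B8}
  B8: DF=∅

φ for b: defs {B2,B5,B7,B8}
  DF⁺ = {B1,B6,B8}

Answer: ["B1", "B6", "B8"]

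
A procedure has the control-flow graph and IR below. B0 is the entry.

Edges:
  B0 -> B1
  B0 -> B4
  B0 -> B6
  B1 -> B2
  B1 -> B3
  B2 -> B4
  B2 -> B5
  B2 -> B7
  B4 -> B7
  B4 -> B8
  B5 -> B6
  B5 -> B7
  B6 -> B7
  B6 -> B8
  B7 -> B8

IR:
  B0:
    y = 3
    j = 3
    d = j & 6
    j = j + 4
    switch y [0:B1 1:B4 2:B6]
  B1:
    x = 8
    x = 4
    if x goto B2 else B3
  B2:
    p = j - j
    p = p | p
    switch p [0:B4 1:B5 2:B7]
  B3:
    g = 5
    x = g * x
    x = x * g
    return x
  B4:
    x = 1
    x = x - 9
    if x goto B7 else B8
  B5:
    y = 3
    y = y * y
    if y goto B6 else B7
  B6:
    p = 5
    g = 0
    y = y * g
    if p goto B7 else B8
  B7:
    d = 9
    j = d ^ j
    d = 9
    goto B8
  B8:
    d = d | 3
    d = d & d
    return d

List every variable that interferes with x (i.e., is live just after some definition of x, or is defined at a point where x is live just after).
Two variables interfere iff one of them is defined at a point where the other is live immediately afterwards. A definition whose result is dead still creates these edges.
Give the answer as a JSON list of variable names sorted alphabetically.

Block summaries:
  B0: {d,j,y} / ∅
  B1: {x} / ∅
  B2: {p} / {j}
  B3: {g,x} / {x}
  B4: {x} / ∅
  B5: {y} / ∅
  B6: {g,p,y} / {y}
  B7: {d,j} / {j}
  B8: {d} / {d}

Liveness:
  B0 li=∅ lo={d,j,y}
  B1 li={d,j} lo={d,j,x}
  B2 li={d,j} lo={d,j}
  B3 li={x} lo=∅
  B4 li={d,j} lo={d,j}
  B5 li={d,j} lo={d,j,y}
  B6 li={d,j,y} lo={d,j}
  B7 li={j} lo={d}
  B8 li={d} lo=∅

Interfere edges:
  d — {g,j,p,x,y}
  g — {d,j,p,x,y}
  j — {d,g,p,x,y}
  p — {d,g,j,y}
  x — {d,g,j}
  y — {d,g,j,p}

N(x) = ["d", "g", "j"]

Answer: ["d", "g", "j"]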